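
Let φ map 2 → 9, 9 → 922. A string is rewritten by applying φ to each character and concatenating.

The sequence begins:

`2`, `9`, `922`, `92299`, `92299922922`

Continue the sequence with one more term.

Expanding 92299922922: 9→922, 2→9, 2→9, 9→922, 9→922, 9→922, 2→9, 2→9, 9→922, 2→9, 2→9. Concatenated: 922 9 9 922 922 922 9 9 922 9 9.

922999229229229992299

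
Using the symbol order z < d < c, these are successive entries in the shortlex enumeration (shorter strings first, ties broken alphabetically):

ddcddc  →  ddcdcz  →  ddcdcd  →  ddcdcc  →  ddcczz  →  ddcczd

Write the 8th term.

ddccdz

Continuing the enumeration 2 steps past ddcczd: ddcczd → ddcczc → (answer).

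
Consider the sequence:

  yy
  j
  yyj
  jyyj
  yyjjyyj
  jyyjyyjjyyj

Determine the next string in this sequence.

yyjjyyjjyyjyyjjyyj

This is a Fibonacci-style word recurrence s(k) = s(k−2)·s(k−1): e.g. yy·j = yyj.
Continuing: yyjjyyj · jyyjyyjjyyj gives term 7.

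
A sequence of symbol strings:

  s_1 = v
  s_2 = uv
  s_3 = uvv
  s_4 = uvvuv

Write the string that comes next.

This is a Fibonacci-style word recurrence s(k) = s(k−1)·s(k−2): e.g. uv·v = uvv.
The next term joins uvvuv and uvv.

uvvuvuvv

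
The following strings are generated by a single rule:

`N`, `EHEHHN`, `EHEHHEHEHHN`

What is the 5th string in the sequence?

EHEHHEHEHHEHEHHEHEHHN

The strings grow by a fixed prefix EHEHH each time.
From EHEHHEHEHHN, 2 further steps: EHEHHEHEHHN → EHEHHEHEHHEHEHHN → (answer).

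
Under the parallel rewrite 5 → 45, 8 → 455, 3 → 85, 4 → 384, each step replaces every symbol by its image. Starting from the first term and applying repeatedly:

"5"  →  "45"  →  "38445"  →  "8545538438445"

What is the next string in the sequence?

455453844545854553848545538438445

Replace each of the 13 characters of 8545538438445 in place — 455 45 384 45 45 85 455 384 85 455 384 384 45 — and concatenate.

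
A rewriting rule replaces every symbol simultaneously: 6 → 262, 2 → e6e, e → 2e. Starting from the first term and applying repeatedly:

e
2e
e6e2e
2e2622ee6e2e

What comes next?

e6e2ee6e262e6ee6e2e2e2622ee6e2e

Expanding 2e2622ee6e2e: 2→e6e, e→2e, 2→e6e, 6→262, 2→e6e, 2→e6e, e→2e, e→2e, 6→262, e→2e, 2→e6e, e→2e. Concatenated: e6e 2e e6e 262 e6e e6e 2e 2e 262 2e e6e 2e.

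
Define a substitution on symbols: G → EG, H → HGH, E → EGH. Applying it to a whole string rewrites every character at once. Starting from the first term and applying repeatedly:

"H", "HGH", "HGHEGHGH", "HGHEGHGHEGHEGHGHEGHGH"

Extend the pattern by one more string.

HGHEGHGHEGHEGHGHEGHGHEGHEGHGHEGHEGHGHEGHGHEGHEGHGHEGHGH

Applying the rule to each of the 21 symbols of HGHEGHGHEGHEGHGHEGHGH gives the pieces HGH EG HGH EGH EG HGH EG HGH EGH EG HGH EGH EG HGH EG HGH EGH EG HGH EG HGH, which concatenate to the answer.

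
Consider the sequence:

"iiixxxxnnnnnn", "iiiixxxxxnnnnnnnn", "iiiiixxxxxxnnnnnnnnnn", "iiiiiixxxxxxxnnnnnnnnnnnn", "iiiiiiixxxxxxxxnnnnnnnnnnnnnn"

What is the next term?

Each string has the form i^{n} x^{n+1} n^{2n}, where the shown terms are n = 3, 4, 5, 6, 7.
For the next term, n = 8, so the run lengths are 8, 9, 16.

iiiiiiiixxxxxxxxxnnnnnnnnnnnnnnnn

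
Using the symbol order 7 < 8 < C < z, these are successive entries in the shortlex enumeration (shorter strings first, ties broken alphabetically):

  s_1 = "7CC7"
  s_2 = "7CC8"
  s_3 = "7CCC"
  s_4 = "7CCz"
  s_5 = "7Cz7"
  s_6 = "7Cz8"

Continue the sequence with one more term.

Find the rightmost character of 7Cz8 below z, bump it to the next letter, and reset everything to its right to 7.

7CzC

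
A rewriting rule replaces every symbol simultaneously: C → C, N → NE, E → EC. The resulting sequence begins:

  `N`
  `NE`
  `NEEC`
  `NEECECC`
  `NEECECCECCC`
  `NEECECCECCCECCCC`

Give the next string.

NEECECCECCCECCCCECCCCC

Applying the rule to each of the 16 symbols of NEECECCECCCECCCC gives the pieces NE EC EC C EC C C EC C C C EC C C C C, which concatenate to the answer.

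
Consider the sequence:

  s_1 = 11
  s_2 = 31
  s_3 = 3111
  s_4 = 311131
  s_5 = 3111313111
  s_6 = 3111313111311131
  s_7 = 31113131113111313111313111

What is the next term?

Each term (from the third on) is the previous term followed by the one before it: term 3 = 31·11 = 3111.
Continuing: 31113131113111313111313111 · 3111313111311131 gives term 8.

311131311131113131113131113111313111311131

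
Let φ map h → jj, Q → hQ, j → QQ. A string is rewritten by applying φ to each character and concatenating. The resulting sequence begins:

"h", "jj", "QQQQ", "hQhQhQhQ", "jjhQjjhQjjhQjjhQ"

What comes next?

QQQQjjhQQQQQjjhQQQQQjjhQQQQQjjhQ

φ(jjhQjjhQjjhQjjhQ) expands symbol-by-symbol to QQ QQ jj hQ QQ QQ jj hQ QQ QQ jj hQ QQ QQ jj hQ; joining the 16 pieces gives the next term.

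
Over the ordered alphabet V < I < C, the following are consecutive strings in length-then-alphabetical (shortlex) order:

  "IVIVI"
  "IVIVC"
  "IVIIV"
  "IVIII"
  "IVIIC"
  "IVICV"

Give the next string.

IVICI

Treat IVICV as a base-3 numeral over the given alphabet and add one, carrying through any trailing C's.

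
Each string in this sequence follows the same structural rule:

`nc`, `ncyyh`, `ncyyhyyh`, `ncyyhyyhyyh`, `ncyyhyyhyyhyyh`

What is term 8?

Every step adds yyh to the end: s(k+1) = s(k)·yyh.
From ncyyhyyhyyhyyh, 3 further steps: ncyyhyyhyyhyyh → ncyyhyyhyyhyyhyyh → ncyyhyyhyyhyyhyyhyyh → (answer).

ncyyhyyhyyhyyhyyhyyhyyh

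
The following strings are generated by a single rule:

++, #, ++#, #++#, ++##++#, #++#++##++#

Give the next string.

This is a Fibonacci-style word recurrence s(k) = s(k−2)·s(k−1): e.g. ++·# = ++#.
Continuing: ++##++# · #++#++##++# gives term 7.

++##++##++#++##++#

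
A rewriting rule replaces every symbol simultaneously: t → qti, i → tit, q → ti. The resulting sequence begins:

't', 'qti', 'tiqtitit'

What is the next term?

Rewriting each symbol of tiqtitit: t→qti, i→tit, q→ti, t→qti, i→tit, t→qti, i→tit, t→qti, which concatenates to qti tit ti qti tit qti tit qti.

qtitittiqtititqtititqti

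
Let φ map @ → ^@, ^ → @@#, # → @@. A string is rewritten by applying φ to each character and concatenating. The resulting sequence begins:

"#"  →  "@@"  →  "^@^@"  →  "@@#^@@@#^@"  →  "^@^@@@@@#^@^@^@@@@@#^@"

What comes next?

φ(^@^@@@@@#^@^@^@@@@@#^@) expands symbol-by-symbol to @@# ^@ @@# ^@ ^@ ^@ ^@ ^@ @@ @@# ^@ @@# ^@ @@# ^@ ^@ ^@ ^@ ^@ @@ @@# ^@; joining the 22 pieces gives the next term.

@@#^@@@#^@^@^@^@^@@@@@#^@@@#^@@@#^@^@^@^@^@@@@@#^@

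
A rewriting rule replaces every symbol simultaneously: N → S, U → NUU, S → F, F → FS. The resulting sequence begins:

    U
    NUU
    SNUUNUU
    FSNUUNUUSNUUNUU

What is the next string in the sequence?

Applying the rule to each of the 15 symbols of FSNUUNUUSNUUNUU gives the pieces FS F S NUU NUU S NUU NUU F S NUU NUU S NUU NUU, which concatenate to the answer.

FSFSNUUNUUSNUUNUUFSNUUNUUSNUUNUU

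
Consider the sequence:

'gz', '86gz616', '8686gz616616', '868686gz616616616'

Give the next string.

Every step adds 86 to the front and 616 to the end of the previous string.
One more step from 868686gz616616616 gives the answer.

86868686gz616616616616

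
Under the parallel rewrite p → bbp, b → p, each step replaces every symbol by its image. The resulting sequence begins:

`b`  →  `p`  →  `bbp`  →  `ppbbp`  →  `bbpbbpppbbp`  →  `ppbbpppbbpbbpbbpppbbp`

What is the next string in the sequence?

bbpbbpppbbpbbpbbpppbbpppbbpppbbpbbpbbpppbbp

Replace each of the 21 characters of ppbbpppbbpbbpbbpppbbp in place — bbp bbp p p bbp bbp bbp p p bbp p p bbp p p bbp bbp bbp p p bbp — and concatenate.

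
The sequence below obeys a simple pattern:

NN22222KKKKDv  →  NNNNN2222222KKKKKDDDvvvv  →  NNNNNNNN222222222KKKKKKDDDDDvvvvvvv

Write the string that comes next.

Reading off run lengths: N runs 2, 5, 8; 2 runs 5, 7, 9; K runs 4, 5, 6; D runs 1, 3, 5; v runs 1, 4, 7 — each is linear in n (n = 1, 2, …).
For the next term, n = 4, so the run lengths are 11, 11, 7, 7, 10.

NNNNNNNNNNN22222222222KKKKKKKDDDDDDDvvvvvvvvvv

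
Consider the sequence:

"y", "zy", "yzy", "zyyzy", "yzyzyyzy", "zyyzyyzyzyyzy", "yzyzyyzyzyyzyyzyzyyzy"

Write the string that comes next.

This is a Fibonacci-style word recurrence s(k) = s(k−2)·s(k−1): e.g. y·zy = yzy.
So term 8 is zyyzyyzyzyyzy·yzyzyyzyzyyzyyzyzyyzy.

zyyzyyzyzyyzyyzyzyyzyzyyzyyzyzyyzy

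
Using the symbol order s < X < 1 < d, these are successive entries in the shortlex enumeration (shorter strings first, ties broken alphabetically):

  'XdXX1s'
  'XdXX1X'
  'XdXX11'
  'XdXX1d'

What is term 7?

Stepping forward 3 times from XdXX1d: XdXX1d → XdXXds → XdXXdX, then the target.

XdXXd1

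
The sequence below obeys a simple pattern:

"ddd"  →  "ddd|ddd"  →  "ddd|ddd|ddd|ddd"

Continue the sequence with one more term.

s(k+1) = s(k)·|·s(k) — each term doubles the last with '|' between the halves.
Doubling ddd|ddd|ddd|ddd with '|' between the halves:

ddd|ddd|ddd|ddd|ddd|ddd|ddd|ddd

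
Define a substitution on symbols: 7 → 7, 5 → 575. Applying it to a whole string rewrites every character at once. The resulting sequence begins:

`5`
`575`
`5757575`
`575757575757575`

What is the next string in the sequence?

φ(575757575757575) expands symbol-by-symbol to 575 7 575 7 575 7 575 7 575 7 575 7 575 7 575; joining the 15 pieces gives the next term.

5757575757575757575757575757575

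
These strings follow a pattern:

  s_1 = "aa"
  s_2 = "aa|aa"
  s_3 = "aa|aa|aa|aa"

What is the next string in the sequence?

aa|aa|aa|aa|aa|aa|aa|aa

s(k+1) = s(k)·|·s(k) — each term doubles the last with '|' between the halves.
So the next term is two copies of aa|aa|aa|aa with '|' between the halves.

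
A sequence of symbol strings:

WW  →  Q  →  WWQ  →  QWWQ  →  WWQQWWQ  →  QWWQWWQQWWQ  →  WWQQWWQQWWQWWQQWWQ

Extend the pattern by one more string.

From term 3 onward, concatenate the second-to-last term with the last: WW·Q = WWQ, Q·WWQ = QWWQ, …
The next term joins QWWQWWQQWWQ and WWQQWWQQWWQWWQQWWQ.

QWWQWWQQWWQWWQQWWQQWWQWWQQWWQ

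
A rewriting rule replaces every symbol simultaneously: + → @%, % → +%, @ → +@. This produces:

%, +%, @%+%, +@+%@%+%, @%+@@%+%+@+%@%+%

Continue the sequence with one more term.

φ(@%+@@%+%+@+%@%+%) expands symbol-by-symbol to +@ +% @% +@ +@ +% @% +% @% +@ @% +% +@ +% @% +%; joining the 16 pieces gives the next term.

+@+%@%+@+@+%@%+%@%+@@%+%+@+%@%+%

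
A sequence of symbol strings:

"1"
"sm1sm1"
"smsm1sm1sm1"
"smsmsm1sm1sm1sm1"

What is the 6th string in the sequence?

smsmsmsmsm1sm1sm1sm1sm1sm1

Every step adds sm to the front and sm1 to the end of the previous string.
From smsmsm1sm1sm1sm1, 2 further steps: smsmsm1sm1sm1sm1 → smsmsmsm1sm1sm1sm1sm1 → (answer).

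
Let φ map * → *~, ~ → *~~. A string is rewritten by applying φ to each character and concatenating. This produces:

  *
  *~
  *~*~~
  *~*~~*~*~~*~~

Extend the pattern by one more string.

Applying the rule to each of the 13 symbols of *~*~~*~*~~*~~ gives the pieces *~ *~~ *~ *~~ *~~ *~ *~~ *~ *~~ *~~ *~ *~~ *~~, which concatenate to the answer.

*~*~~*~*~~*~~*~*~~*~*~~*~~*~*~~*~~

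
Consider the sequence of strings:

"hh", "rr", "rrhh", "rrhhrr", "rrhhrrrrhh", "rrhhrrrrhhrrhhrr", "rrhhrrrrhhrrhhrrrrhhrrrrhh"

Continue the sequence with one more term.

rrhhrrrrhhrrhhrrrrhhrrrrhhrrhhrrrrhhrrhhrr

Each term (from the third on) is the previous term followed by the one before it: term 3 = rr·hh = rrhh.
So term 8 is rrhhrrrrhhrrhhrrrrhhrrrrhh·rrhhrrrrhhrrhhrr.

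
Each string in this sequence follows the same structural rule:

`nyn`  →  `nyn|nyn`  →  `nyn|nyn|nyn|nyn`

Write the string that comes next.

Every step duplicates the string with '|' between the halves.
One more doubling of nyn|nyn|nyn|nyn gives the answer.

nyn|nyn|nyn|nyn|nyn|nyn|nyn|nyn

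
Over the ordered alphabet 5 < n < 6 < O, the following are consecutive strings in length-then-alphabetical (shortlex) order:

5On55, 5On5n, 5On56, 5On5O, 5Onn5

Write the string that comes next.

5Onnn

The successor of 5Onn5 increments the rightmost position that isn't already O and resets every position after it to 5.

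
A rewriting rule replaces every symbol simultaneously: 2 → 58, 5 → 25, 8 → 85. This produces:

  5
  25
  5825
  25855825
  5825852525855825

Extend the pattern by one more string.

Replace each of the 16 characters of 5825852525855825 in place — 25 85 58 25 85 25 58 25 58 25 85 25 25 85 58 25 — and concatenate.

25855825852558255825852525855825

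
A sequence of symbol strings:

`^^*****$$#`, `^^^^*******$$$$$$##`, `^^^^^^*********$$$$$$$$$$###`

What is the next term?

^^^^^^^^***********$$$$$$$$$$$$$$####

Reading off run lengths: ^ runs 2, 4, 6; * runs 5, 7, 9; $ runs 2, 6, 10; # runs 1, 2, 3 — each is linear in n (n = 1, 2, …).
For the next term, n = 4, so the run lengths are 8, 11, 14, 4.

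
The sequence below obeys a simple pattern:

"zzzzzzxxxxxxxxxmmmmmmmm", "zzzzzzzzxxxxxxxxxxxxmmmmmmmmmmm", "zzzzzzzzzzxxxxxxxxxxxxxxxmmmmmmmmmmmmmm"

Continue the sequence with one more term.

zzzzzzzzzzzzxxxxxxxxxxxxxxxxxxmmmmmmmmmmmmmmmmm

Reading off run lengths: z runs 6, 8, 10; x runs 9, 12, 15; m runs 8, 11, 14 — each is linear in n, where the shown terms are n = 3, 4, 5.
For the next term, n = 6, so the run lengths are 12, 18, 17.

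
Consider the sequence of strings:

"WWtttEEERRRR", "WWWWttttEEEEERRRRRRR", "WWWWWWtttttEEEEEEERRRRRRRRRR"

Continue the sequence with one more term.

WWWWWWWWttttttEEEEEEEEERRRRRRRRRRRRR

Term n consists of 2n W's, followed by n+2 t's, followed by 2n+1 E's, followed by 3n+1 R's (n = 1, 2, …).
For the next term, n = 4, so the run lengths are 8, 6, 9, 13.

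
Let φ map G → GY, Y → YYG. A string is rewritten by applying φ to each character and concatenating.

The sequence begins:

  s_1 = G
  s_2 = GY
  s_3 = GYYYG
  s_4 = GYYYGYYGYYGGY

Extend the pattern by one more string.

GYYYGYYGYYGGYYYGYYGGYYYGYYGGYGYYYG

Applying the rule to each of the 13 symbols of GYYYGYYGYYGGY gives the pieces GY YYG YYG YYG GY YYG YYG GY YYG YYG GY GY YYG, which concatenate to the answer.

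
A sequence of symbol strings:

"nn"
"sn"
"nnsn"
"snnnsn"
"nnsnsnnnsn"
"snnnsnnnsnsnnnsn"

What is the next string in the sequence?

nnsnsnnnsnsnnnsnnnsnsnnnsn

From term 3 onward, concatenate the second-to-last term with the last: nn·sn = nnsn, sn·nnsn = snnnsn, …
Continuing: nnsnsnnnsn · snnnsnnnsnsnnnsn gives term 7.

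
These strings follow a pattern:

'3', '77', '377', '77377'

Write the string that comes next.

This is a Fibonacci-style word recurrence s(k) = s(k−2)·s(k−1): e.g. 3·77 = 377.
The next term joins 377 and 77377.

37777377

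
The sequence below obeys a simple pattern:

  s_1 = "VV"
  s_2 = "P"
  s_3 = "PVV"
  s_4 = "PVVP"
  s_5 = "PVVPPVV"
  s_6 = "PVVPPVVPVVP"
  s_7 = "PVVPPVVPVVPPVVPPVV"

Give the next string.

PVVPPVVPVVPPVVPPVVPVVPPVVPVVP

Each term (from the third on) is the previous term followed by the one before it: term 3 = P·VV = PVV.
The next term joins PVVPPVVPVVPPVVPPVV and PVVPPVVPVVP.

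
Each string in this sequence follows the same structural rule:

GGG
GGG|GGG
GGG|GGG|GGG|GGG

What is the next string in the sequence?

Every step duplicates the string with '|' between the halves.
One more doubling of GGG|GGG|GGG|GGG gives the answer.

GGG|GGG|GGG|GGG|GGG|GGG|GGG|GGG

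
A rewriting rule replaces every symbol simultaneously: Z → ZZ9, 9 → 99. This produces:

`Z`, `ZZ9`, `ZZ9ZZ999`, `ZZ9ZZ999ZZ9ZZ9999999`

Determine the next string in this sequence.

Applying the rule to each of the 20 symbols of ZZ9ZZ999ZZ9ZZ9999999 gives the pieces ZZ9 ZZ9 99 ZZ9 ZZ9 99 99 99 ZZ9 ZZ9 99 ZZ9 ZZ9 99 99 99 99 99 99 99, which concatenate to the answer.

ZZ9ZZ999ZZ9ZZ9999999ZZ9ZZ999ZZ9ZZ999999999999999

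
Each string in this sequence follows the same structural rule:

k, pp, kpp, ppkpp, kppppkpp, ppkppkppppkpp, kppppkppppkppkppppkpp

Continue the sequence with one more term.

Each term (from the third on) is the two preceding terms concatenated in order: term 3 = k·pp = kpp.
So term 8 is ppkppkppppkpp·kppppkppppkppkppppkpp.

ppkppkppppkppkppppkppppkppkppppkpp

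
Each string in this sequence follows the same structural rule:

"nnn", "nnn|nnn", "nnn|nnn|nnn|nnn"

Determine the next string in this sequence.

s(k+1) = s(k)·|·s(k) — each term doubles the last with '|' between the halves.
Doubling nnn|nnn|nnn|nnn with '|' between the halves:

nnn|nnn|nnn|nnn|nnn|nnn|nnn|nnn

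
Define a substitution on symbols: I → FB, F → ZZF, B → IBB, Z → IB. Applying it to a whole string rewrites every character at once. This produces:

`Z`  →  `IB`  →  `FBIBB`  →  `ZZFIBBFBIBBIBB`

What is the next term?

Rewriting the 14 symbols of ZZFIBBFBIBBIBB one by one yields IB IB ZZF FB IBB IBB ZZF IBB FB IBB IBB FB IBB IBB; concatenated:

IBIBZZFFBIBBIBBZZFIBBFBIBBIBBFBIBBIBB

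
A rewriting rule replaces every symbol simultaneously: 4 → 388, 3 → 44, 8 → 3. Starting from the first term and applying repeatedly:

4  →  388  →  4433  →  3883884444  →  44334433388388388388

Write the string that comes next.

Rewriting the 20 symbols of 44334433388388388388 one by one yields 388 388 44 44 388 388 44 44 44 3 3 44 3 3 44 3 3 44 3 3; concatenated:

388388444438838844444433443344334433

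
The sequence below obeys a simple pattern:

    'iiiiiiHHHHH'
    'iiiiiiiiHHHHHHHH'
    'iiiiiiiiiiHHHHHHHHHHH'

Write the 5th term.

Term n consists of 2n+2 i's, followed by 3n-1 H's, where the shown terms are n = 2, 3, 4.
At n = 6 the blocks have lengths 14, 17.

iiiiiiiiiiiiiiHHHHHHHHHHHHHHHHH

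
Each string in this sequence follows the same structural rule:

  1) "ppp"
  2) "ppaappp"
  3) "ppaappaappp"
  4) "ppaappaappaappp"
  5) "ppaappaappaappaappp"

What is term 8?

ppaappaappaappaappaappaappaappp

Every step adds ppaa at the front: s(k+1) = ppaa·s(k).
From ppaappaappaappaappp, 3 further steps: ppaappaappaappaappp → ppaappaappaappaappaappp → ppaappaappaappaappaappaappp → (answer).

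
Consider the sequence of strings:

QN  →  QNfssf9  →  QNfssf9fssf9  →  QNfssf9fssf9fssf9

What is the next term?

The strings grow by a fixed suffix fssf9 each time.
Applying this once more to QNfssf9fssf9fssf9:

QNfssf9fssf9fssf9fssf9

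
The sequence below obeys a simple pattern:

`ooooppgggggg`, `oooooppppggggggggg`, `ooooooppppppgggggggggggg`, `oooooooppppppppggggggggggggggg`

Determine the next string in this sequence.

The n-th term is n+2 o's then 2n-2 p's then 3n g's, where the shown terms are n = 2, 3, 4, 5.
For the next term, n = 6, so the run lengths are 8, 10, 18.

ooooooooppppppppppgggggggggggggggggg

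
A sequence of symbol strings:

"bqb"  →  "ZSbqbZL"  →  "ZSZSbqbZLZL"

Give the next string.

Every step adds ZS to the front and ZL to the end of the previous string.
Applying this once more to ZSZSbqbZLZL:

ZSZSZSbqbZLZLZL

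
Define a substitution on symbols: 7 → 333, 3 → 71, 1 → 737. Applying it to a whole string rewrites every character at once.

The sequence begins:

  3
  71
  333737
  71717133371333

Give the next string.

Rewriting the 14 symbols of 71717133371333 one by one yields 333 737 333 737 333 737 71 71 71 333 737 71 71 71; concatenated:

333737333737333737717171333737717171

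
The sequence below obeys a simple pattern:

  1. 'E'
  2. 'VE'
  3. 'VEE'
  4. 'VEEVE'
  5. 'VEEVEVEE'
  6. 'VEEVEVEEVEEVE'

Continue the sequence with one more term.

VEEVEVEEVEEVEVEEVEVEE

From term 3 onward, concatenate the last term with the second-to-last: VE·E = VEE, VEE·VE = VEEVE, …
Continuing: VEEVEVEEVEEVE · VEEVEVEE gives term 7.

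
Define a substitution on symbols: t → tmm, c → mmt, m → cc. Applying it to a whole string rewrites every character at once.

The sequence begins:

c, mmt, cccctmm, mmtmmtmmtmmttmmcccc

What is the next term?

cccctmmcccctmmcccctmmcccctmmtmmccccmmtmmtmmtmmt

Applying the rule to each of the 19 symbols of mmtmmtmmtmmttmmcccc gives the pieces cc cc tmm cc cc tmm cc cc tmm cc cc tmm tmm cc cc mmt mmt mmt mmt, which concatenate to the answer.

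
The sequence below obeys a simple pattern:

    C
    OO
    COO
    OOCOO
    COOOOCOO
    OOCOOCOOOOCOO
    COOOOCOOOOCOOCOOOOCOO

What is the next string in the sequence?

OOCOOCOOOOCOOCOOOOCOOOOCOOCOOOOCOO

From term 3 onward, concatenate the second-to-last term with the last: C·OO = COO, OO·COO = OOCOO, …
Continuing: OOCOOCOOOOCOO · COOOOCOOOOCOOCOOOOCOO gives term 8.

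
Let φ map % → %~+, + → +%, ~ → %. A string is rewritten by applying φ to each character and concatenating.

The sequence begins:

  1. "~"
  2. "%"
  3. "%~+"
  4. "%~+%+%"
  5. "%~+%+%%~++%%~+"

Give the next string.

%~+%+%%~++%%~+%~+%+%+%%~+%~+%+%

Applying the rule to each of the 14 symbols of %~+%+%%~++%%~+ gives the pieces %~+ % +% %~+ +% %~+ %~+ % +% +% %~+ %~+ % +%, which concatenate to the answer.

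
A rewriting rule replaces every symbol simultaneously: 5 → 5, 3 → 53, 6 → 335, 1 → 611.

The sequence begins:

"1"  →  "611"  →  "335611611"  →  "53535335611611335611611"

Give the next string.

55355355353533561161133561161153535335611611335611611

Applying the rule to each of the 23 symbols of 53535335611611335611611 gives the pieces 5 53 5 53 5 53 53 5 335 611 611 335 611 611 53 53 5 335 611 611 335 611 611, which concatenate to the answer.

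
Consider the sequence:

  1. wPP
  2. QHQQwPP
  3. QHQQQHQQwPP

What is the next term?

The strings grow by a fixed prefix QHQQ each time.
Applying this once more to QHQQQHQQwPP:

QHQQQHQQQHQQwPP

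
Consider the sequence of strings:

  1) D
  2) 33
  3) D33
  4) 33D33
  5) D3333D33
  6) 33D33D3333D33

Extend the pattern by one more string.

From term 3 onward, concatenate the second-to-last term with the last: D·33 = D33, 33·D33 = 33D33, …
The next term joins D3333D33 and 33D33D3333D33.

D3333D3333D33D3333D33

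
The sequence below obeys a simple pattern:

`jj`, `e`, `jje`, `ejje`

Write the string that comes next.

This is a Fibonacci-style word recurrence s(k) = s(k−2)·s(k−1): e.g. jj·e = jje.
Continuing: jje · ejje gives term 5.

jjeejje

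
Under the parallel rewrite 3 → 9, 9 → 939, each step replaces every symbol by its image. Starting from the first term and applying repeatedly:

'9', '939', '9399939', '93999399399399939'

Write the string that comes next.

Applying the rule to each of the 17 symbols of 93999399399399939 gives the pieces 939 9 939 939 939 9 939 939 9 939 939 9 939 939 939 9 939, which concatenate to the answer.

93999399399399939939993993999399399399939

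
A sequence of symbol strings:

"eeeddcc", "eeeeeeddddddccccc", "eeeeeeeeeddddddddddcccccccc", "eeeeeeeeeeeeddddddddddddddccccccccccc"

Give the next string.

eeeeeeeeeeeeeeeddddddddddddddddddcccccccccccccc

Reading off run lengths: e runs 3, 6, 9, 12; d runs 2, 6, 10, 14; c runs 2, 5, 8, 11 — each is linear in n (n = 1, 2, …).
Setting n = 5 gives 15, 18, 14 characters in each block.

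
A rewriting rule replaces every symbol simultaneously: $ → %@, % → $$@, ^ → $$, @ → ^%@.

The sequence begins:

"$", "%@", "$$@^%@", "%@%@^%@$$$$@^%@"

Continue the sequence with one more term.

$$@^%@$$@^%@$$$$@^%@%@%@%@%@^%@$$$$@^%@

Applying the rule to each of the 15 symbols of %@%@^%@$$$$@^%@ gives the pieces $$@ ^%@ $$@ ^%@ $$ $$@ ^%@ %@ %@ %@ %@ ^%@ $$ $$@ ^%@, which concatenate to the answer.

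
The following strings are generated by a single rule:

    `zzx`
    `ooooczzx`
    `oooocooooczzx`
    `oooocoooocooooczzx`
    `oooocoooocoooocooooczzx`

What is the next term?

oooocoooocoooocoooocooooczzx

The strings grow by a fixed prefix ooooc each time.
One more step from oooocoooocoooocooooczzx gives the answer.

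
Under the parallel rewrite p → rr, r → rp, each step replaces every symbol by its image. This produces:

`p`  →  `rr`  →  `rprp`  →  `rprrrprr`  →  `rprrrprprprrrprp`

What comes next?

Rewriting the 16 symbols of rprrrprprprrrprp one by one yields rp rr rp rp rp rr rp rr rp rr rp rp rp rr rp rr; concatenated:

rprrrprprprrrprrrprrrprprprrrprr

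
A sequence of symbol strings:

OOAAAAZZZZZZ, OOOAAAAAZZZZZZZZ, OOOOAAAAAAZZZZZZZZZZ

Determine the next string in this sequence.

OOOOOAAAAAAAZZZZZZZZZZZZ

Each string has the form O^{n-1} A^{n+1} Z^{2n}, where the shown terms are n = 3, 4, 5.
For the next term, n = 6, so the run lengths are 5, 7, 12.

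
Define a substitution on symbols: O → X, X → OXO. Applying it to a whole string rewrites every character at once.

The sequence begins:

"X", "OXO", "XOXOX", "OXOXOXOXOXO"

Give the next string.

Expanding OXOXOXOXOXO: O→X, X→OXO, O→X, X→OXO, O→X, X→OXO, O→X, X→OXO, O→X, X→OXO, O→X. Concatenated: X OXO X OXO X OXO X OXO X OXO X.

XOXOXOXOXOXOXOXOXOXOX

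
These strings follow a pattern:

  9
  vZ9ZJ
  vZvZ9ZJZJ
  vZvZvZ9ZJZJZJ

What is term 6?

vZvZvZvZvZ9ZJZJZJZJZJ

s(k+1) = vZ·s(k)·ZJ, so each term gains vZ as a prefix and ZJ as a suffix.
From vZvZvZ9ZJZJZJ, 2 further steps: vZvZvZ9ZJZJZJ → vZvZvZvZ9ZJZJZJZJ → (answer).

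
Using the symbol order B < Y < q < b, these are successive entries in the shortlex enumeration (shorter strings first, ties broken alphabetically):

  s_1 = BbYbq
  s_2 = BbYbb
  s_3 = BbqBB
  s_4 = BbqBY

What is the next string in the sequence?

BbqBq

Treat BbqBY as a base-4 numeral over the given alphabet and add one, carrying through any trailing b's.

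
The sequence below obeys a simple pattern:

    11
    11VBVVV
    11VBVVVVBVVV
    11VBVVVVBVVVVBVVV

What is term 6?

The strings grow by a fixed suffix VBVVV each time.
From 11VBVVVVBVVVVBVVV, 2 further steps: 11VBVVVVBVVVVBVVV → 11VBVVVVBVVVVBVVVVBVVV → (answer).

11VBVVVVBVVVVBVVVVBVVVVBVVV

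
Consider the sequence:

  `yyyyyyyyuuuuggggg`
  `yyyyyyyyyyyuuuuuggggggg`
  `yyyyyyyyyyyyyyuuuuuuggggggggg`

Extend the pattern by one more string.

yyyyyyyyyyyyyyyyyuuuuuuuggggggggggg

The n-th term is 3n-1 y's then n+1 u's then 2n-1 g's, where the shown terms are n = 3, 4, 5.
Setting n = 6 gives 17, 7, 11 characters in each block.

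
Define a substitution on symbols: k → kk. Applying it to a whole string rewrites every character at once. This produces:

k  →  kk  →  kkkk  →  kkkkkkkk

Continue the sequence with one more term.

kkkkkkkkkkkkkkkk

Rewriting each symbol of kkkkkkkk: k→kk, k→kk, k→kk, k→kk, k→kk, k→kk, k→kk, k→kk, which concatenates to kk kk kk kk kk kk kk kk.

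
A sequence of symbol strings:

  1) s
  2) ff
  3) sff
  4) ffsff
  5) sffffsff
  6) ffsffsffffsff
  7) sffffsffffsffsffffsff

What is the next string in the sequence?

From term 3 onward, concatenate the second-to-last term with the last: s·ff = sff, ff·sff = ffsff, …
The next term joins ffsffsffffsff and sffffsffffsffsffffsff.

ffsffsffffsffsffffsffffsffsffffsff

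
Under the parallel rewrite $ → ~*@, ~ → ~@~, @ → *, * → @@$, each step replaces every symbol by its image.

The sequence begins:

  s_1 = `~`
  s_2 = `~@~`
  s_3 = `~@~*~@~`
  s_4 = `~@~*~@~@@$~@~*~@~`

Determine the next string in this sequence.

~@~*~@~@@$~@~*~@~**~*@~@~*~@~@@$~@~*~@~

φ(~@~*~@~@@$~@~*~@~) expands symbol-by-symbol to ~@~ * ~@~ @@$ ~@~ * ~@~ * * ~*@ ~@~ * ~@~ @@$ ~@~ * ~@~; joining the 17 pieces gives the next term.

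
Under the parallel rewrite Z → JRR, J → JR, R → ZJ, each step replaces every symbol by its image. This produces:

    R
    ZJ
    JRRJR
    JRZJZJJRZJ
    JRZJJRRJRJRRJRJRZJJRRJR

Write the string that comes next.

Applying the rule to each of the 23 symbols of JRZJJRRJRJRRJRJRZJJRRJR gives the pieces JR ZJ JRR JR JR ZJ ZJ JR ZJ JR ZJ ZJ JR ZJ JR ZJ JRR JR JR ZJ ZJ JR ZJ, which concatenate to the answer.

JRZJJRRJRJRZJZJJRZJJRZJZJJRZJJRZJJRRJRJRZJZJJRZJ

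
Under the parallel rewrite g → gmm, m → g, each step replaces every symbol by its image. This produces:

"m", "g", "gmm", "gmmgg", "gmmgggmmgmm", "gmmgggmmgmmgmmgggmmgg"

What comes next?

Replace each of the 21 characters of gmmgggmmgmmgmmgggmmgg in place — gmm g g gmm gmm gmm g g gmm g g gmm g g gmm gmm gmm g g gmm gmm — and concatenate.

gmmgggmmgmmgmmgggmmgggmmgggmmgmmgmmgggmmgmm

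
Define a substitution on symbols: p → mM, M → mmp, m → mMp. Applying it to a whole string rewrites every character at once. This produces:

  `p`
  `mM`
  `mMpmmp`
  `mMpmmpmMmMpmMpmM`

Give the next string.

Rewriting the 16 symbols of mMpmmpmMmMpmMpmM one by one yields mMp mmp mM mMp mMp mM mMp mmp mMp mmp mM mMp mmp mM mMp mmp; concatenated:

mMpmmpmMmMpmMpmMmMpmmpmMpmmpmMmMpmmpmMmMpmmp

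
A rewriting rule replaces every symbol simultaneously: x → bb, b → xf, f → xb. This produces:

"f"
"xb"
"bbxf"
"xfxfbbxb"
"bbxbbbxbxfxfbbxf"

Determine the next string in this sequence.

φ(bbxbbbxbxfxfbbxf) expands symbol-by-symbol to xf xf bb xf xf xf bb xf bb xb bb xb xf xf bb xb; joining the 16 pieces gives the next term.

xfxfbbxfxfxfbbxfbbxbbbxbxfxfbbxb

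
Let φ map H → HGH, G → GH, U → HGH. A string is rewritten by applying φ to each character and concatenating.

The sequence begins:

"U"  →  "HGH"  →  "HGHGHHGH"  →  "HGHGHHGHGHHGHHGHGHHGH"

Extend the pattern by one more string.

Replace each of the 21 characters of HGHGHHGHGHHGHHGHGHHGH in place — HGH GH HGH GH HGH HGH GH HGH GH HGH HGH GH HGH HGH GH HGH GH HGH HGH GH HGH — and concatenate.

HGHGHHGHGHHGHHGHGHHGHGHHGHHGHGHHGHHGHGHHGHGHHGHHGHGHHGH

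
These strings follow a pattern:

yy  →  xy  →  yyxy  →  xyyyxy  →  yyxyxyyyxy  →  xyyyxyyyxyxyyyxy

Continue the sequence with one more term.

From term 3 onward, concatenate the second-to-last term with the last: yy·xy = yyxy, xy·yyxy = xyyyxy, …
The next term joins yyxyxyyyxy and xyyyxyyyxyxyyyxy.

yyxyxyyyxyxyyyxyyyxyxyyyxy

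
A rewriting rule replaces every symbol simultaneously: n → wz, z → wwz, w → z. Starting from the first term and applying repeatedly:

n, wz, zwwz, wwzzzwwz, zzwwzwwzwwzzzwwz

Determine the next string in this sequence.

Replace each of the 16 characters of zzwwzwwzwwzzzwwz in place — wwz wwz z z wwz z z wwz z z wwz wwz wwz z z wwz — and concatenate.

wwzwwzzzwwzzzwwzzzwwzwwzwwzzzwwz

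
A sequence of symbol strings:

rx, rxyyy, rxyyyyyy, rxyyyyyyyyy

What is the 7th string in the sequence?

rxyyyyyyyyyyyyyyyyyy

Every step adds yyy to the end: s(k+1) = s(k)·yyy.
From rxyyyyyyyyy, 3 further steps: rxyyyyyyyyy → rxyyyyyyyyyyyy → rxyyyyyyyyyyyyyyy → (answer).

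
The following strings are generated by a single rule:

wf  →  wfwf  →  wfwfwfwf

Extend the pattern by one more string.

wfwfwfwfwfwfwfwf

Every step duplicates the string.
One more doubling of wfwfwfwf gives the answer.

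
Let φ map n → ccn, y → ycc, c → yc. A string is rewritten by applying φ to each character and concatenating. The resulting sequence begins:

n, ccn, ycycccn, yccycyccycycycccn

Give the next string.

yccycycyccycyccycycyccycyccycyccycycycccn

Replace each of the 17 characters of yccycyccycycycccn in place — ycc yc yc ycc yc ycc yc yc ycc yc ycc yc ycc yc yc yc ccn — and concatenate.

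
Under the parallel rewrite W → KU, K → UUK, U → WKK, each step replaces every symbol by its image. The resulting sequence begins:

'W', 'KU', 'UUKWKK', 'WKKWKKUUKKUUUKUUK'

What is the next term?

KUUUKUUKKUUUKUUKWKKWKKUUKUUKWKKWKKWKKUUKWKKWKKUUK

Applying the rule to each of the 17 symbols of WKKWKKUUKKUUUKUUK gives the pieces KU UUK UUK KU UUK UUK WKK WKK UUK UUK WKK WKK WKK UUK WKK WKK UUK, which concatenate to the answer.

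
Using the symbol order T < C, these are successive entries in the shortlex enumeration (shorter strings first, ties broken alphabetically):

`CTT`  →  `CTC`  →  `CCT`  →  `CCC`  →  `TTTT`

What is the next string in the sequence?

Find the rightmost character of TTTT below C, bump it to the next letter, and reset everything to its right to T.

TTTC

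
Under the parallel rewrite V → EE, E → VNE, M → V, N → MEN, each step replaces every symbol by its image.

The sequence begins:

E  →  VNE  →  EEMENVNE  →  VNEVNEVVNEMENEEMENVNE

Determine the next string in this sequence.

φ(VNEVNEVVNEMENEEMENVNE) expands symbol-by-symbol to EE MEN VNE EE MEN VNE EE EE MEN VNE V VNE MEN VNE VNE V VNE MEN EE MEN VNE; joining the 21 pieces gives the next term.

EEMENVNEEEMENVNEEEEEMENVNEVVNEMENVNEVNEVVNEMENEEMENVNE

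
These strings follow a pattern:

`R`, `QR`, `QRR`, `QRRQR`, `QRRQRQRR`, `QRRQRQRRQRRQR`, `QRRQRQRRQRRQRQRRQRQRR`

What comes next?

This is a Fibonacci-style word recurrence s(k) = s(k−1)·s(k−2): e.g. QR·R = QRR.
So term 8 is QRRQRQRRQRRQRQRRQRQRR·QRRQRQRRQRRQR.

QRRQRQRRQRRQRQRRQRQRRQRRQRQRRQRRQR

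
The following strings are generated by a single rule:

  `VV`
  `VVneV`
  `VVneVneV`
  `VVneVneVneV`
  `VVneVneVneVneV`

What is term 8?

VVneVneVneVneVneVneVneV

The strings grow by a fixed suffix neV each time.
From VVneVneVneVneV, 3 further steps: VVneVneVneVneV → VVneVneVneVneVneV → VVneVneVneVneVneVneV → (answer).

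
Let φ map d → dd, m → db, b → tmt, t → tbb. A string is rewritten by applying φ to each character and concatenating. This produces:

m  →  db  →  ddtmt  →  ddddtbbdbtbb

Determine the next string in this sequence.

ddddddddtbbtmttmtddtmttbbtmttmt

Expanding ddddtbbdbtbb: d→dd, d→dd, d→dd, d→dd, t→tbb, b→tmt, b→tmt, d→dd, b→tmt, t→tbb, b→tmt, b→tmt. Concatenated: dd dd dd dd tbb tmt tmt dd tmt tbb tmt tmt.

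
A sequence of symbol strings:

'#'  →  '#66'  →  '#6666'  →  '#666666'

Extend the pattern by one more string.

The strings grow by a fixed suffix 66 each time.
So the next term is #666666·66.

#66666666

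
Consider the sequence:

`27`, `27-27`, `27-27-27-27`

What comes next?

Each string is two copies of the previous one joined by '-'.
Doubling 27-27-27-27 with '-' between the halves:

27-27-27-27-27-27-27-27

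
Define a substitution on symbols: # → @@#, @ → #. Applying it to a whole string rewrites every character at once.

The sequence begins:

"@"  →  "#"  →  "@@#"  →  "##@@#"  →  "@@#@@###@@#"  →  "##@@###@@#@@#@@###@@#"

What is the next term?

φ(##@@###@@#@@#@@###@@#) expands symbol-by-symbol to @@# @@# # # @@# @@# @@# # # @@# # # @@# # # @@# @@# @@# # # @@#; joining the 21 pieces gives the next term.

@@#@@###@@#@@#@@###@@###@@###@@#@@#@@###@@#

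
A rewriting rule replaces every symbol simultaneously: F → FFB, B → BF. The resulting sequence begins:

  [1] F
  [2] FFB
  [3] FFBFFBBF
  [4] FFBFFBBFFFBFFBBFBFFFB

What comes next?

FFBFFBBFFFBFFBBFBFFFBFFBFFBBFFFBFFBBFBFFFBBFFFBFFBFFBBF

φ(FFBFFBBFFFBFFBBFBFFFB) expands symbol-by-symbol to FFB FFB BF FFB FFB BF BF FFB FFB FFB BF FFB FFB BF BF FFB BF FFB FFB FFB BF; joining the 21 pieces gives the next term.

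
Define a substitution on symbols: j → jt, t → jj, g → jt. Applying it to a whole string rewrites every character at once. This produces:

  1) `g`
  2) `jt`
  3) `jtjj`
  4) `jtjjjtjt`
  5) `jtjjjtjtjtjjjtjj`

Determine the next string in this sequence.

jtjjjtjtjtjjjtjjjtjjjtjtjtjjjtjt

Replace each of the 16 characters of jtjjjtjtjtjjjtjj in place — jt jj jt jt jt jj jt jj jt jj jt jt jt jj jt jt — and concatenate.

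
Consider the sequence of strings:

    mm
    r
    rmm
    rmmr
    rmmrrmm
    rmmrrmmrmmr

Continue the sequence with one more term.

rmmrrmmrmmrrmmrrmm

Each term (from the third on) is the previous term followed by the one before it: term 3 = r·mm = rmm.
The next term joins rmmrrmmrmmr and rmmrrmm.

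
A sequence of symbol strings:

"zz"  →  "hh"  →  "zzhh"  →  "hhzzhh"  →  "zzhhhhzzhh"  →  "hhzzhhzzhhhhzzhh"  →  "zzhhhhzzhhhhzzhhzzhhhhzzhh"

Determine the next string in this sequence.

This is a Fibonacci-style word recurrence s(k) = s(k−2)·s(k−1): e.g. zz·hh = zzhh.
So term 8 is hhzzhhzzhhhhzzhh·zzhhhhzzhhhhzzhhzzhhhhzzhh.

hhzzhhzzhhhhzzhhzzhhhhzzhhhhzzhhzzhhhhzzhh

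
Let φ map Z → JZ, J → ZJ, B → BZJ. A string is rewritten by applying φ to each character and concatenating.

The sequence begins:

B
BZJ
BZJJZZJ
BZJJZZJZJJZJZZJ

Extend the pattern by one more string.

φ(BZJJZZJZJJZJZZJ) expands symbol-by-symbol to BZJ JZ ZJ ZJ JZ JZ ZJ JZ ZJ ZJ JZ ZJ JZ JZ ZJ; joining the 15 pieces gives the next term.

BZJJZZJZJJZJZZJJZZJZJJZZJJZJZZJ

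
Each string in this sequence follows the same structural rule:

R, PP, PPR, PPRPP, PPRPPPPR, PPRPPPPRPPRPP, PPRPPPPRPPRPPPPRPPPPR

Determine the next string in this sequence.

PPRPPPPRPPRPPPPRPPPPRPPRPPPPRPPRPP

This is a Fibonacci-style word recurrence s(k) = s(k−1)·s(k−2): e.g. PP·R = PPR.
So term 8 is PPRPPPPRPPRPPPPRPPPPR·PPRPPPPRPPRPP.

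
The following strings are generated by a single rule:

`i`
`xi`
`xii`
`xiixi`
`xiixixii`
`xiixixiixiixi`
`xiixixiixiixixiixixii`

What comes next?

xiixixiixiixixiixixiixiixixiixiixi

From term 3 onward, concatenate the last term with the second-to-last: xi·i = xii, xii·xi = xiixi, …
So term 8 is xiixixiixiixixiixixii·xiixixiixiixi.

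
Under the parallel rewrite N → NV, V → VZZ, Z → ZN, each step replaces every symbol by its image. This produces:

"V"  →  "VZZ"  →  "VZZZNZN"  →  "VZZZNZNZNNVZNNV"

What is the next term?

Replace each of the 15 characters of VZZZNZNZNNVZNNV in place — VZZ ZN ZN ZN NV ZN NV ZN NV NV VZZ ZN NV NV VZZ — and concatenate.

VZZZNZNZNNVZNNVZNNVNVVZZZNNVNVVZZ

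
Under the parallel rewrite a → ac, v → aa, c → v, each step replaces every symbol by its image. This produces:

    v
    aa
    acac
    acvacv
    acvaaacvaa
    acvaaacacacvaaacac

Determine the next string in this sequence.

Rewriting the 18 symbols of acvaaacacacvaaacac one by one yields ac v aa ac ac ac v ac v ac v aa ac ac ac v ac v; concatenated:

acvaaacacacvacvacvaaacacacvacv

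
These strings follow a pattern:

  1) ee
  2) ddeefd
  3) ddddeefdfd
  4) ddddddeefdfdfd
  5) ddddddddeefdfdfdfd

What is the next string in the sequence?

Each term wraps the previous one in dd on the left and fd on the right.
Applying this once more to ddddddddeefdfdfdfd:

ddddddddddeefdfdfdfdfd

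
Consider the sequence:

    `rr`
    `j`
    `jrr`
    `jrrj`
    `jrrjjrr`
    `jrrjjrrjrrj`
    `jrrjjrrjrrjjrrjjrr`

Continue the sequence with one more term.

Each term (from the third on) is the previous term followed by the one before it: term 3 = j·rr = jrr.
The next term joins jrrjjrrjrrjjrrjjrr and jrrjjrrjrrj.

jrrjjrrjrrjjrrjjrrjrrjjrrjrrj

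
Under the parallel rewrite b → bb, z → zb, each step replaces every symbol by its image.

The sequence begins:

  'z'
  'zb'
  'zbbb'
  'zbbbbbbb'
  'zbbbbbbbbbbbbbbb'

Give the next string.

Applying the rule to each of the 16 symbols of zbbbbbbbbbbbbbbb gives the pieces zb bb bb bb bb bb bb bb bb bb bb bb bb bb bb bb, which concatenate to the answer.

zbbbbbbbbbbbbbbbbbbbbbbbbbbbbbbb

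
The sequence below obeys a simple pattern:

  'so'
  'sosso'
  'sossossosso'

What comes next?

Every step duplicates the string with 's' between the halves.
One more doubling of sossossosso gives the answer.

sossossossossossossosso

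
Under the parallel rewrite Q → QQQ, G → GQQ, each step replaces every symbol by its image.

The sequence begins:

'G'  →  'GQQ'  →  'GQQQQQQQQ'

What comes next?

GQQQQQQQQQQQQQQQQQQQQQQQQQQ

Rewriting each symbol of GQQQQQQQQ: G→GQQ, Q→QQQ, Q→QQQ, Q→QQQ, Q→QQQ, Q→QQQ, Q→QQQ, Q→QQQ, Q→QQQ, which concatenates to GQQ QQQ QQQ QQQ QQQ QQQ QQQ QQQ QQQ.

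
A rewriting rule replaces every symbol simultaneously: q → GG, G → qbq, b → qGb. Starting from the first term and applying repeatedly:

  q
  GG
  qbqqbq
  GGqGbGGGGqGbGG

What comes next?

Replace each of the 14 characters of GGqGbGGGGqGbGG in place — qbq qbq GG qbq qGb qbq qbq qbq qbq GG qbq qGb qbq qbq — and concatenate.

qbqqbqGGqbqqGbqbqqbqqbqqbqGGqbqqGbqbqqbq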